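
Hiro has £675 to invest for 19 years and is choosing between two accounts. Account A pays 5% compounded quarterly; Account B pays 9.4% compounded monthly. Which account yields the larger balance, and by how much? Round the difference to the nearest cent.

A: (1 + 0.0125)^76 ≈ 2.5705285, so 675 × 2.5705285 ≈ 1,735.1067.
B: (1 + 0.094/12)^228 ≈ 5.924173303, so 675 × 5.924173303 ≈ 3,998.8170.
Difference ≈ 2,263.7102 in favor of B.

Account B, by £2,263.71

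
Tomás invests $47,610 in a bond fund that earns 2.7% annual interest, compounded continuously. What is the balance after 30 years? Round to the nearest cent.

$107,022.90

A = P·e^(rt) = 47,610·e^(0.027·30) = 47,610·e^0.81.
e^0.81 ≈ 2.24790798668, so A ≈ 107,022.8992.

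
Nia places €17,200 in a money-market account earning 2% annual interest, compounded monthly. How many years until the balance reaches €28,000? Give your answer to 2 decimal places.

(1 + 0.00166667)^(12t) = 28,000/17,200 = 1.6279.
12t·ln(1 + 0.00166667) = ln(1.6279); 12t = 0.4873/0.00166528 ≈ 292.6207.
t ≈ 24.3851 years.

24.39 years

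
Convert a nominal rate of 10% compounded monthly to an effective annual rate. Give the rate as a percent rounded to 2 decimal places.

One year is 12 periods at 0.00833333 each: (1 + 0.00833333)^12 ≈ 1.104713.
EAR = 1.104713 − 1 ≈ 10.47131%.

10.47%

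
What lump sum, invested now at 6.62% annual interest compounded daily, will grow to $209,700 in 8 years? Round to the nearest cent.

Periodic rate = 6.62%/365 = 0.00018137; 2920 periods.
P = 209,700/(1 + 0.0662/365)^2920 ≈ 209,700/1.69817132186 ≈ 123,485.7740.

$123,485.77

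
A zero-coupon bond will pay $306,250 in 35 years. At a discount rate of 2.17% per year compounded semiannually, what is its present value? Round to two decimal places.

$143,881.85

Growth factor = (1 + 0.01085)^70 ≈ 2.12848248079.
P = 306,250/2.12848248079 ≈ 143,881.8514.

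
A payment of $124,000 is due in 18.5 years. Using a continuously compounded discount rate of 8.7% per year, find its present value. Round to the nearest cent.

$24,798.46

P = A·e^(−rt) = 124,000·e^(−1.6095).
e^(−1.6095) ≈ 0.199987582872, so P ≈ 24,798.4603.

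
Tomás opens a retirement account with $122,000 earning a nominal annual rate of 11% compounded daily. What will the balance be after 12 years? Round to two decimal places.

Periodic rate = 11%/365 = 0.00030137; periods = 365·12 = 4380.
A = 122,000·(1 + 0.11/365)^4380 ≈ 122,000·3.74267701894 ≈ 456,606.5963.

$456,606.60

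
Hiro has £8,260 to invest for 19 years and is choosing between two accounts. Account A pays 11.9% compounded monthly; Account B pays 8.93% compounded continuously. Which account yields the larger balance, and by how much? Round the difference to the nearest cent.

Account A growth factor: (1 + 0.119/12)^228 ≈ 9.4864339922; balance ≈ 78,357.9448.
Account B growth factor: e^(0.0893·19) = e^1.6967 ≈ 5.4559131382; balance ≈ 45,065.8425.
Account A is larger by 33,292.1023.

Account A, by £33,292.10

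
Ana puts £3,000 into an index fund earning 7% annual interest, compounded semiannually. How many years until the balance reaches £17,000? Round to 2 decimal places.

25.21 years

(1 + 0.035)^(2t) = 17,000/3,000 = 5.6667.
2t·ln(1 + 0.035) = ln(5.6667); 2t = 1.7346/0.0344014 ≈ 50.4224.
t ≈ 25.2112 years.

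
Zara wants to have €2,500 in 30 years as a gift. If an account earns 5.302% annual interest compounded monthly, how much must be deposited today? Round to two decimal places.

€511.30

Growth factor = (1 + 0.05302/12)^360 ≈ 4.889531131.
P = 2,500/4.889531131 ≈ 511.2965.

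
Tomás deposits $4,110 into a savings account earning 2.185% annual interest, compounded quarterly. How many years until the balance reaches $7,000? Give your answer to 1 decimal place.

24.4 years

(1 + 0.0054625)^(4t) = 7,000/4,110 = 1.7032.
4t·ln(1 + 0.0054625) = ln(1.7032); 4t = 0.53249/0.00544763 ≈ 97.7465.
t ≈ 24.4366 years.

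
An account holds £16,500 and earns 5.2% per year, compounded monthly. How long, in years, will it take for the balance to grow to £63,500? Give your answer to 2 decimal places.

(1 + 0.00433333)^(12t) = 63,500/16,500 = 3.8485.
12t·ln(1 + 0.00433333) = ln(3.8485); 12t = 1.3477/0.00432397 ≈ 311.6763.
t ≈ 25.9730 years.

25.97 years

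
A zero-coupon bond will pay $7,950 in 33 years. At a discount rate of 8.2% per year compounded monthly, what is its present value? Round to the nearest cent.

$536.00

Growth factor = (1 + 0.082/12)^396 ≈ 14.83213935.
P = 7,950/14.83213935 ≈ 535.9982.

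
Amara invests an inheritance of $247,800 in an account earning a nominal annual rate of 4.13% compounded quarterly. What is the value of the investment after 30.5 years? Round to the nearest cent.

Periodic rate = 4.13%/4 = 0.010325; periods = 4·30.5 = 122.
A = 247,800·(1 + 0.010325)^122 ≈ 247,800·3.50150009419 ≈ 867,671.7233.

$867,671.72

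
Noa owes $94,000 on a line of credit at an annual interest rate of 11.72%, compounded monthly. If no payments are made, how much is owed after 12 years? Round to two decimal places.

$381,027.39

Periodic rate = 11.72%/12 = 0.00976667; periods = 12·12 = 144.
A = 94,000·(1 + 0.1172/12)^144 ≈ 94,000·4.05348284289 ≈ 381,027.3872.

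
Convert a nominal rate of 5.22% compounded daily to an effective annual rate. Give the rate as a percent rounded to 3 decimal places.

5.358%

One year is 365 periods at 0.000143014 each: (1 + 0.000143014)^365 ≈ 1.053583.
EAR = 1.053583 − 1 ≈ 5.35825%.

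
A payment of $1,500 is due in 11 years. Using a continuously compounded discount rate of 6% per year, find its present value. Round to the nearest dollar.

$775

P = A·e^(−rt) = 1,500·e^(−0.66).
e^(−0.66) ≈ 0.5168513345, so P ≈ 775.2770.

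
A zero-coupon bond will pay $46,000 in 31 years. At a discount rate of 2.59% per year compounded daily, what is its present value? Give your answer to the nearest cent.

$20,609.87

Growth factor = (1 + 0.0259/365)^11315 ≈ 2.2319407867.
P = 46,000/2.2319407867 ≈ 20,609.8658.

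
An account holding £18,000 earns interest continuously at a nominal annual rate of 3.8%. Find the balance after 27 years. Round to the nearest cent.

A = P·e^(rt) = 18,000·e^(0.038·27) = 18,000·e^1.026.
e^1.026 ≈ 2.78988395, so A ≈ 50,217.9111.

£50,217.91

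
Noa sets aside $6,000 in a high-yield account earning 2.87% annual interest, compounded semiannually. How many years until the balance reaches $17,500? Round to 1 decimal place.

(1 + 0.01435)^(2t) = 17,500/6,000 = 2.9167.
2t·ln(1 + 0.01435) = ln(2.9167); 2t = 1.0704/0.014248 ≈ 75.1292.
t ≈ 37.5646 years.

37.6 years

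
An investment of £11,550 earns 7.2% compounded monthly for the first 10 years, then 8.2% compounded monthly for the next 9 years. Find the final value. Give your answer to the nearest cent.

£49,403.63

After 10 years at 7.2%: 11,550 × 2.0500180568 ≈ 23,677.7086.
Then 9 years at 8.2%: 23,677.7086 × 2.0865039794 ≈ 49,403.6331.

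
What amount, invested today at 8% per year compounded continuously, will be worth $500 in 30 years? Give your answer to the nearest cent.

$45.36

P = A·e^(−rt) = 500·e^(−2.4).
e^(−2.4) ≈ 0.0907179533, so P ≈ 45.3590.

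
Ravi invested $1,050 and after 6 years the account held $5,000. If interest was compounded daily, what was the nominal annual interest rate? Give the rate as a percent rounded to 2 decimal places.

(1 + r/365)^2190 = 5,000/1,050 = 4.7619.
1 + r/365 = 4.7619^(1/2190) ≈ 1.000713, so r/365 ≈ 0.000712879.
r ≈ 365·0.000712879 = 26.02007%.

26.02%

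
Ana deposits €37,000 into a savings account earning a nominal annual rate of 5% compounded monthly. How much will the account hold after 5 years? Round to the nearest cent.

€47,484.27

Growth factor = (1 + 0.05/12)^60 ≈ 1.2833586785.
A ≈ 37,000 × 1.2833586785 ≈ 47,484.2711.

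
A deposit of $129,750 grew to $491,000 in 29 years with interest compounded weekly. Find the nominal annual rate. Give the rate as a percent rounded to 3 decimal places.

4.591%

The 1508-period growth factor is 491,000/129,750 = 3.7842.
r/52 = 3.7842^(1/1508) − 1 ≈ 0.000882906, so r ≈ 52·0.000882906 = 4.59111%.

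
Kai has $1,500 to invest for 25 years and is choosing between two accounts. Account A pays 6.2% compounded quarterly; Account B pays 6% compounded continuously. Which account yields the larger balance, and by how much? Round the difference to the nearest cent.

Account A growth factor: (1 + 0.0155)^100 ≈ 4.65578347; balance ≈ 6,983.6752.
Account B growth factor: e^(0.06·25) = e^1.5 ≈ 4.48168907; balance ≈ 6,722.5336.
Account A is larger by 261.1416.

Account A, by $261.14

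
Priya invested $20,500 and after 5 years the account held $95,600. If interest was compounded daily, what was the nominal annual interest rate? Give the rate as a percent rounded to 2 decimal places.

30.81%

The 1825-period growth factor is 95,600/20,500 = 4.66341.
r/365 = 4.66341^(1/1825) − 1 ≈ 0.000844054, so r ≈ 365·0.000844054 = 30.80795%.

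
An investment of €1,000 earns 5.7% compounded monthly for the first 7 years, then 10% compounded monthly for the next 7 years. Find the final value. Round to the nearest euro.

€2,990

After 7 years at 5.7%: 1,000 × 1.488926462 ≈ 1,488.9265.
Then 7 years at 10%: 1,488.9265 × 2.007920153 ≈ 2,989.6454.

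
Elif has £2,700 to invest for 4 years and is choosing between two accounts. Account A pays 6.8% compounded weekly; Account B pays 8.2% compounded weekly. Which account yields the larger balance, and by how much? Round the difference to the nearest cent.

A: (1 + 0.068/52)^208 ≈ 1.312353787, so 2,700 × 1.312353787 ≈ 3,543.3552.
B: (1 + 0.082/52)^208 ≈ 1.387830389, so 2,700 × 1.387830389 ≈ 3,747.1420.
Difference ≈ 203.7868 in favor of B.

Account B, by £203.79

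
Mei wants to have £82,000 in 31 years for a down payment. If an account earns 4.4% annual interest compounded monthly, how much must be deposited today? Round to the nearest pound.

£21,015

Growth factor = (1 + 0.044/12)^372 ≈ 3.9020631626.
P = 82,000/3.9020631626 ≈ 21,014.5240.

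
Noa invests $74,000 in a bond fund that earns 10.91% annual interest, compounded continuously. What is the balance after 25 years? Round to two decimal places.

A = P·e^(rt) = 74,000·e^(0.1091·25) = 74,000·e^2.7275.
e^2.7275 ≈ 15.29460267772, so A ≈ 1,131,800.5982.

$1,131,800.60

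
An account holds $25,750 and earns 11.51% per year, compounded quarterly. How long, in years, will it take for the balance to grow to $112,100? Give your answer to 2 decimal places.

(1 + 0.028775)^(4t) = 112,100/25,750 = 4.3534.
4t·ln(1 + 0.028775) = ln(4.3534); 4t = 1.471/0.0283688 ≈ 51.8513.
t ≈ 12.9628 years.

12.96 years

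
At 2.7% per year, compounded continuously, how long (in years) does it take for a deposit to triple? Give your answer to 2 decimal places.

e^(0.027t) = 3, so 0.027t = ln 3 ≈ 1.0986.
t ≈ 1.0986/0.027 ≈ 40.6893.

40.69 years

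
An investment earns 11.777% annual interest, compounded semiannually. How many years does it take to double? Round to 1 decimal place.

(1 + 0.058885)^(2t) = 2.
2t = ln 2 / ln(1 + 0.058885) ≈ 0.69315/0.0572165 ≈ 12.1145.
t ≈ 6.0572.

6.1 years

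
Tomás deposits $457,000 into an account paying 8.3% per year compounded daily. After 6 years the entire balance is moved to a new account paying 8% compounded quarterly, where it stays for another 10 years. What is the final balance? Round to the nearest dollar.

$1,660,264

After 6 years at 8.3%: 457,000 × 1.645333972923 ≈ 751,917.6256.
Then 10 years at 8%: 751,917.6256 × 2.208039663615 ≈ 1,660,263.9412.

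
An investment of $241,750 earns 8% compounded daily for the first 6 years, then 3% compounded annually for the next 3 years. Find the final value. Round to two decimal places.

After 6 years at 8%: 241,750 × 1.61598940691 ≈ 390,665.4391.
Then 3 years at 3%: 390,665.4391 × 1.092727 ≈ 426,890.6733.

$426,890.67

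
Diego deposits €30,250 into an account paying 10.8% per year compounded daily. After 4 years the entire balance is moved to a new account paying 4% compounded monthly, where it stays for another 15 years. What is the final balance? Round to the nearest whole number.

€84,812

Phase 1: 30,250·(1 + 0.108/365)^1460 ≈ 46,592.1599.
Phase 2: 46,592.1599·(1 + 0.04/12)^180 ≈ 84,811.7845.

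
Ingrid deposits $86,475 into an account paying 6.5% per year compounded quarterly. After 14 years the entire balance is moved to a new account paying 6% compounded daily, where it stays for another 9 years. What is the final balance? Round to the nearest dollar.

$365,950

After 14 years at 6.5%: 86,475 × 2.46621696953 ≈ 213,266.1124.
Then 9 years at 6%: 213,266.1124 × 1.71593070972 ≈ 365,949.8717.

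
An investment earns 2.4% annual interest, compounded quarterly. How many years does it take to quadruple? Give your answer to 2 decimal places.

57.94 years

(1 + 0.006)^(4t) = 4.
4t = ln 4 / ln(1 + 0.006) ≈ 1.3863/0.00598207 ≈ 231.7415.
t ≈ 57.9354.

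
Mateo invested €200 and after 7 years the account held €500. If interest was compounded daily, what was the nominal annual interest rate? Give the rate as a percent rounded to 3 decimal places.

The 2555-period growth factor is 500/200 = 2.5.
r/365 = 2.5^(1/2555) − 1 ≈ 0.000358691, so r ≈ 365·0.000358691 = 13.09222%.

13.092%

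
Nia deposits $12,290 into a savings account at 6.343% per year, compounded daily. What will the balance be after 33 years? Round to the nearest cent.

$99,662.96

Periodic rate = 6.343%/365 = 0.000173781; periods = 365·33 = 12045.
A = 12,290·(1 + 0.06343/365)^12045 ≈ 12,290·8.1092723613 ≈ 99,662.9573.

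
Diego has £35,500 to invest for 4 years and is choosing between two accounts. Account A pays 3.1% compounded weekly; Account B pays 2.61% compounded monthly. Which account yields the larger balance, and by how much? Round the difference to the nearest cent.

Account A, by £782.97

A: (1 + 0.031/52)^208 ≈ 1.1319740473, so 35,500 × 1.1319740473 ≈ 40,185.0787.
B: (1 + 0.002175)^48 ≈ 1.1099185446, so 35,500 × 1.1099185446 ≈ 39,402.1083.
Difference ≈ 782.9703 in favor of A.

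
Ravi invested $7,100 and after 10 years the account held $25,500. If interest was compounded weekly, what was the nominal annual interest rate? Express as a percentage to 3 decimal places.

(1 + r/52)^520 = 25,500/7,100 = 3.59155.
1 + r/52 = 3.59155^(1/520) ≈ 1.002462, so r/52 ≈ 0.00246184.
r ≈ 52·0.00246184 = 12.80157%.

12.802%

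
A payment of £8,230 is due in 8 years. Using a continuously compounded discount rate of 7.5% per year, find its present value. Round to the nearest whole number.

P = A·e^(−rt) = 8,230·e^(−0.6).
e^(−0.6) ≈ 0.5488116361, so P ≈ 4,516.7198.

£4,517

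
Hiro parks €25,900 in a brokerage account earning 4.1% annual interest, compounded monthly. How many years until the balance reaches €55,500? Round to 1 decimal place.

(1 + 0.00341667)^(12t) = 55,500/25,900 = 2.1429.
12t·ln(1 + 0.00341667) = ln(2.1429); 12t = 0.76214/0.00341084 ≈ 223.4462.
t ≈ 18.6205 years.

18.6 years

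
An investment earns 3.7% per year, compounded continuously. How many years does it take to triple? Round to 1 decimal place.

29.7 years

e^(0.037t) = 3, so 0.037t = ln 3 ≈ 1.0986.
t ≈ 1.0986/0.037 ≈ 29.6922.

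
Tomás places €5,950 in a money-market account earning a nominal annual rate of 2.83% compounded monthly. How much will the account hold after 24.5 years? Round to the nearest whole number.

Periodic rate = 2.83%/12 = 0.00235833; periods = 12·24.5 = 294.
A = 5,950·(1 + 0.0283/12)^294 ≈ 5,950·1.998773431 ≈ 11,892.7019.

€11,893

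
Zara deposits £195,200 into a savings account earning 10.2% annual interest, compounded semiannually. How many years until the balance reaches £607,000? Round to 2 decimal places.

We need (1 + 0.051)^(2t) = 3.1096, so 2t = ln 3.1096 / ln 1.051 ≈ 22.8077.
t ≈ 22.8077/2 = 11.4039 years.

11.40 years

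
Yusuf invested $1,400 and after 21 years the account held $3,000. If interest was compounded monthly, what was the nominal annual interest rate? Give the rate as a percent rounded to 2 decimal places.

(1 + r/12)^252 = 3,000/1,400 = 2.14286.
1 + r/12 = 2.14286^(1/252) ≈ 1.003029, so r/12 ≈ 0.00302894.
r ≈ 12·0.00302894 = 3.63473%.

3.63%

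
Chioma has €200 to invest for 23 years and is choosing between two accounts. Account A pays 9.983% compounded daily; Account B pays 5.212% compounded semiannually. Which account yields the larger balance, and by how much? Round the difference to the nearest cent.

Account A, by €1,333.33

A: (1 + 0.09983/365)^8395 ≈ 9.93214095, so 200 × 9.93214095 ≈ 1,986.4282.
B: (1 + 0.02606)^46 ≈ 3.26547858, so 200 × 3.26547858 ≈ 653.0957.
Difference ≈ 1,333.3325 in favor of A.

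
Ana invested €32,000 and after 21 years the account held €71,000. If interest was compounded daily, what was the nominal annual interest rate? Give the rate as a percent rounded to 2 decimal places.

3.80%

(1 + r/365)^7665 = 71,000/32,000 = 2.21875.
1 + r/365 = 2.21875^(1/7665) ≈ 1.000104, so r/365 ≈ 0.000103977.
r ≈ 365·0.000103977 = 3.79517%.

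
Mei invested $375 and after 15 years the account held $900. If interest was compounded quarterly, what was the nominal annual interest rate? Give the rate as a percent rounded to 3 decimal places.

The 60-period growth factor is 900/375 = 2.4.
r/4 = 2.4^(1/60) − 1 ≈ 0.0146981, so r ≈ 4·0.0146981 = 5.87925%.

5.879%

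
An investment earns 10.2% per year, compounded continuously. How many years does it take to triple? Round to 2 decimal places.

10.77 years

e^(0.102t) = 3, so 0.102t = ln 3 ≈ 1.0986.
t ≈ 1.0986/0.102 ≈ 10.7707.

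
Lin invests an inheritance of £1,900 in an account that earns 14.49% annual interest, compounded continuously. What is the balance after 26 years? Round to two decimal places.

£82,208.10

A = P·e^(rt) = 1,900·e^(0.1449·26) = 1,900·e^3.7674.
e^3.7674 ≈ 43.267423165, so A ≈ 82,208.1040.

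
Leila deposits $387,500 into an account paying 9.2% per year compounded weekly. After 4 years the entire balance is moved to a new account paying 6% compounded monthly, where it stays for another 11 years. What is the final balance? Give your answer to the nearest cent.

$1,081,112.81

After 4 years at 9.2%: 387,500 × 1.444372317728 ≈ 559,694.2731.
Then 11 years at 6%: 559,694.2731 × 1.931613143501 ≈ 1,081,112.8143.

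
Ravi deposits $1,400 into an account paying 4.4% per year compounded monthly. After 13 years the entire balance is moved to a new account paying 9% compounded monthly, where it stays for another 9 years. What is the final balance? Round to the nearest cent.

Phase 1: 1,400·(1 + 0.044/12)^156 ≈ 2,477.9364.
Phase 2: 2,477.9364·(1 + 0.0075)^108 ≈ 5,553.3632.

$5,553.36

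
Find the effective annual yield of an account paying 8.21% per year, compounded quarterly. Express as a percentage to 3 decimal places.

EAR = (1 + 8.21%/4)^4 − 1 = (1 + 0.020525)^4 − 1.
(1 + 0.020525)^4 ≈ 1.084662, so EAR ≈ 8.46624%.

8.466%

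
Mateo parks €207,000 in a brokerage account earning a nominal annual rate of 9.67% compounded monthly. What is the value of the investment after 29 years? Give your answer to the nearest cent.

Growth factor = (1 + 0.0967/12)^348 ≈ 16.33093797511.
A ≈ 207,000 × 16.33093797511 ≈ 3,380,504.1608.

€3,380,504.16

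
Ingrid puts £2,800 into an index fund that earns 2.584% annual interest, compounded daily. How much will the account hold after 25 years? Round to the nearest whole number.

£5,342

Growth factor = (1 + 0.02584/365)^9125 ≈ 1.907850345.
A ≈ 2,800 × 1.907850345 ≈ 5,341.9810.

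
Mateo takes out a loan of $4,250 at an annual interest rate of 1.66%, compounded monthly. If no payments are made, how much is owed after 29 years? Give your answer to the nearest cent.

Growth factor = (1 + 0.0166/12)^348 ≈ 1.617800221.
A ≈ 4,250 × 1.617800221 ≈ 6,875.6509.

$6,875.65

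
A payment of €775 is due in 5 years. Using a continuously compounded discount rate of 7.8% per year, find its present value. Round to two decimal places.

P = A·e^(−rt) = 775·e^(−0.39).
e^(−0.39) ≈ 0.677056874, so P ≈ 524.7191.

€524.72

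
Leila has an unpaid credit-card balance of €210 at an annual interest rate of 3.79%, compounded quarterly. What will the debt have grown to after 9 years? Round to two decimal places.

€294.89

Growth factor = (1 + 0.009475)^36 ≈ 1.40423711.
A ≈ 210 × 1.40423711 ≈ 294.8898.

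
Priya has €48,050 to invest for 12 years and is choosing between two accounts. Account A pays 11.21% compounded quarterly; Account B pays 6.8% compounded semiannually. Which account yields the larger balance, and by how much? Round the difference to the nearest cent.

Account A growth factor: (1 + 0.028025)^48 ≈ 3.76856886719; balance ≈ 181,079.7341.
Account B growth factor: (1 + 0.034)^24 ≈ 2.23096588965; balance ≈ 107,197.9110.
Account A is larger by 73,881.8231.

Account A, by €73,881.82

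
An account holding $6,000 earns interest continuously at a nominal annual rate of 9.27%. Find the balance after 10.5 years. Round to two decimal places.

$15,880.78

A = P·e^(rt) = 6,000·e^(0.0927·10.5) = 6,000·e^0.97335.
e^0.97335 ≈ 2.646796392, so A ≈ 15,880.7784.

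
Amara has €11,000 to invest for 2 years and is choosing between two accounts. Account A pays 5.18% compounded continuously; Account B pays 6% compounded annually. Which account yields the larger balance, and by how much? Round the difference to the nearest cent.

A: e^(0.0518·2) = e^0.1036 ≈ 1.1091567035, so 11,000 × 1.1091567035 ≈ 12,200.7237.
B: (1 + 0.06)^2 ≈ 1.1236, so 11,000 × 1.1236 ≈ 12,359.6000.
Difference ≈ 158.8763 in favor of B.

Account B, by €158.88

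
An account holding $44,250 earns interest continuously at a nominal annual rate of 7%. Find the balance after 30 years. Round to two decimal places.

A = P·e^(rt) = 44,250·e^(0.07·30) = 44,250·e^2.1.
e^2.1 ≈ 8.16616991257, so A ≈ 361,353.0186.

$361,353.02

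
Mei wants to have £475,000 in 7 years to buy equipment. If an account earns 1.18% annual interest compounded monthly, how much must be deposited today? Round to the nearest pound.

Growth factor = (1 + 0.0118/12)^84 ≈ 1.0860631999.
P = 475,000/1.0860631999 ≈ 437,359.4465.

£437,359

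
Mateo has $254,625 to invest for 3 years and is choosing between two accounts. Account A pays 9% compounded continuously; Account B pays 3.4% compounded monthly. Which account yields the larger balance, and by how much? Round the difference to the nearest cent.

Account A, by $51,622.85

Account A growth factor: e^(0.09·3) = e^0.27 ≈ 1.30996445073; balance ≈ 333,549.6983.
Account B growth factor: (1 + 0.034/12)^36 ≈ 1.10722376795; balance ≈ 281,926.8519.
Account A is larger by 51,622.8464.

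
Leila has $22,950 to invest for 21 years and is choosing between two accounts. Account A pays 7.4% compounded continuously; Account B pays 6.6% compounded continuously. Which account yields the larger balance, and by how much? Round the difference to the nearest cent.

Account A, by $16,788.64

Account A growth factor: e^(0.074·21) = e^1.554 ≈ 4.73035380539; balance ≈ 108,561.6198.
Account B growth factor: e^(0.066·21) = e^1.386 ≈ 3.9988227288; balance ≈ 91,772.9816.
Account A is larger by 16,788.6382.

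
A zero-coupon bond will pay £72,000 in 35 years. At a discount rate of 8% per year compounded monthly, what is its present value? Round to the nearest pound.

£4,419

Periodic rate = 8%/12 = 0.00666667; 420 periods.
P = 72,000/(1 + 0.08/12)^420 ≈ 72,000/16.292549898 ≈ 4,419.1978.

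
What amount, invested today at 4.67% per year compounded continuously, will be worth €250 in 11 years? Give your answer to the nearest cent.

P = A·e^(−rt) = 250·e^(−0.5137).
e^(−0.5137) ≈ 0.59827785, so P ≈ 149.5695.

€149.57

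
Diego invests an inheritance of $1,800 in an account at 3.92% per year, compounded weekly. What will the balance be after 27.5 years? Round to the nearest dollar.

Growth factor = (1 + 0.0392/52)^1430 ≈ 2.937602819.
A ≈ 1,800 × 2.937602819 ≈ 5,287.6851.

$5,288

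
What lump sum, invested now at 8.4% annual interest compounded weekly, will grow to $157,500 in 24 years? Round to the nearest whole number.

Growth factor = (1 + 0.084/52)^1248 ≈ 7.49602922555.
P = 157,500/7.49602922555 ≈ 21,011.1241.

$21,011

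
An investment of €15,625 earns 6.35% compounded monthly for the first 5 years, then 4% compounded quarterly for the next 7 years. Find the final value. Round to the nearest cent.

Phase 1: 15,625·(1 + 0.0635/12)^60 ≈ 21,445.9345.
Phase 2: 21,445.9345·(1 + 0.01)^28 ≈ 28,336.3196.

€28,336.32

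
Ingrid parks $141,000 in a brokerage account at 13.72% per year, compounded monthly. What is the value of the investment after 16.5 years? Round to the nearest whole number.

$1,339,051

Growth factor = (1 + 0.1372/12)^198 ≈ 9.496814380071.
A ≈ 141,000 × 9.496814380071 ≈ 1,339,050.8276.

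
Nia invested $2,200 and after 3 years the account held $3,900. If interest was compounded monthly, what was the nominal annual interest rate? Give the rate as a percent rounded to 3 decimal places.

19.237%

(1 + r/12)^36 = 3,900/2,200 = 1.77273.
1 + r/12 = 1.77273^(1/36) ≈ 1.01603, so r/12 ≈ 0.0160304.
r ≈ 12·0.0160304 = 19.23653%.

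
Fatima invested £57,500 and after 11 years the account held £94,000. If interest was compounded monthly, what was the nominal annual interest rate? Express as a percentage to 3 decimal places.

The 132-period growth factor is 94,000/57,500 = 1.63478.
r/12 = 1.63478^(1/132) − 1 ≈ 0.0037305, so r ≈ 12·0.0037305 = 4.47660%.

4.477%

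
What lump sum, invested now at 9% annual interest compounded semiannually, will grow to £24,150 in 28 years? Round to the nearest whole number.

Growth factor = (1 + 0.045)^56 ≈ 11.76284204.
P = 24,150/11.76284204 ≈ 2,053.0753.

£2,053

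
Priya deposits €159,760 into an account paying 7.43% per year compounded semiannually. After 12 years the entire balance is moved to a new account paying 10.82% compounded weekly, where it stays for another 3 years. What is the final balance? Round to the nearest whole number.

Phase 1: 159,760·(1 + 0.03715)^24 ≈ 383,412.0627.
Phase 2: 383,412.0627·(1 + 0.1082/52)^156 ≈ 530,262.9690.

€530,263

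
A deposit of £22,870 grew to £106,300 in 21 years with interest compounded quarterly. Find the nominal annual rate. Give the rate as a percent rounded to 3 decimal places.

7.384%

The 84-period growth factor is 106,300/22,870 = 4.64801.
r/4 = 4.64801^(1/84) − 1 ≈ 0.0184592, so r ≈ 4·0.0184592 = 7.38370%.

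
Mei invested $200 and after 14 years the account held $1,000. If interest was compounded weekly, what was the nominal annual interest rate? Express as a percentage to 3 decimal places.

11.509%

The 728-period growth factor is 1,000/200 = 5.
r/52 = 5^(1/728) − 1 ≈ 0.00221321, so r ≈ 52·0.00221321 = 11.50870%.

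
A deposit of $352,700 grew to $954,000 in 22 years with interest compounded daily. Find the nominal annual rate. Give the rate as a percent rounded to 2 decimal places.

4.52%

The 8030-period growth factor is 954,000/352,700 = 2.70485.
r/365 = 2.70485^(1/8030) − 1 ≈ 0.000123924, so r ≈ 365·0.000123924 = 4.52322%.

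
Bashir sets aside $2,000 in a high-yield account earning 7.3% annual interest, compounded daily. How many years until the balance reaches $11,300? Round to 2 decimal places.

23.72 years

We need (1 + 0.0002)^(365t) = 5.65, so 365t = ln 5.65 / ln 1.0002 ≈ 8659.1435.
t ≈ 8659.1435/365 = 23.7237 years.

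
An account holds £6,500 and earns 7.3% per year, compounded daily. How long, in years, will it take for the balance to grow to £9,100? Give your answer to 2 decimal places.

We need (1 + 0.0002)^(365t) = 1.4, so 365t = ln 1.4 / ln 1.0002 ≈ 1682.5294.
t ≈ 1682.5294/365 = 4.6097 years.

4.61 years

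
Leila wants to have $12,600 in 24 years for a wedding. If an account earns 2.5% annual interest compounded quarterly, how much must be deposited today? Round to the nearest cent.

$6,927.95

Growth factor = (1 + 0.00625)^96 ≈ 1.818719671.
P = 12,600/1.818719671 ≈ 6,927.9506.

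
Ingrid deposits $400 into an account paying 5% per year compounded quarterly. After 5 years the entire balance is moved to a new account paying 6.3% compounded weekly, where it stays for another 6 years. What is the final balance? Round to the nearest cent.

After 5 years at 5%: 400 × 1.28203723 ≈ 512.8149.
Then 6 years at 6.3%: 512.8149 × 1.45902908 ≈ 748.2118.

$748.21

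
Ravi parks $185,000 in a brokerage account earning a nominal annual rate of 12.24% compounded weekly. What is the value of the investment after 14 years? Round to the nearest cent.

Growth factor = (1 + 0.1224/52)^728 ≈ 5.53773949349.
A ≈ 185,000 × 5.53773949349 ≈ 1,024,481.8063.

$1,024,481.81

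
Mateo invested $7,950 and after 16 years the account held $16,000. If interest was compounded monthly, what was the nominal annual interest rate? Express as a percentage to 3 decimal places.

The 192-period growth factor is 16,000/7,950 = 2.01258.
r/12 = 2.01258^(1/192) − 1 ≈ 0.00364944, so r ≈ 12·0.00364944 = 4.37933%.

4.379%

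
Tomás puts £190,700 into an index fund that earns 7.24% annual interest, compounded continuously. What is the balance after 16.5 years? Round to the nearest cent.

£629,736.52

A = P·e^(rt) = 190,700·e^(0.0724·16.5) = 190,700·e^1.1946.
e^1.1946 ≈ 3.30223661164, so A ≈ 629,736.5218.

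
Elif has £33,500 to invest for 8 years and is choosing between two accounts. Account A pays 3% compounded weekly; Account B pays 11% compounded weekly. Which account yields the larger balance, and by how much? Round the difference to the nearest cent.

Account B, by £38,106.21

A: (1 + 0.03/52)^416 ≈ 1.2711611776, so 33,500 × 1.2711611776 ≈ 42,583.8995.
B: (1 + 0.11/52)^416 ≈ 2.4086599158, so 33,500 × 2.4086599158 ≈ 80,690.1072.
Difference ≈ 38,106.2077 in favor of B.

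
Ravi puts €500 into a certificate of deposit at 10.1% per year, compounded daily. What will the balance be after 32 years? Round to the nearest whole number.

€12,659

Periodic rate = 10.1%/365 = 0.000276712; periods = 365·32 = 11680.
A = 500·(1 + 0.101/365)^11680 ≈ 500·25.318944636 ≈ 12,659.4723.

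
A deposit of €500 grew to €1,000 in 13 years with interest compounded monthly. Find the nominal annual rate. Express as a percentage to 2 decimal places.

5.34%

The 156-period growth factor is 1,000/500 = 2.
r/12 = 2^(1/156) − 1 ≈ 0.00445314, so r ≈ 12·0.00445314 = 5.34376%.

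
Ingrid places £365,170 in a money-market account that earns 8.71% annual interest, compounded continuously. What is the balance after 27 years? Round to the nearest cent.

A = P·e^(rt) = 365,170·e^(0.0871·27) = 365,170·e^2.3517.
e^2.3517 ≈ 10.5034103535, so A ≈ 3,835,530.3588.

£3,835,530.36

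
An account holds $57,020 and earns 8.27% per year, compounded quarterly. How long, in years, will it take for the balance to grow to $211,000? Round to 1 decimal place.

16.0 years

(1 + 0.020675)^(4t) = 211,000/57,020 = 3.7005.
4t·ln(1 + 0.020675) = ln(3.7005); 4t = 1.3085/0.0204642 ≈ 63.9389.
t ≈ 15.9847 years.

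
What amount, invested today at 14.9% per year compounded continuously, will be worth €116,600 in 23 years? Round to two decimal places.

P = A·e^(−rt) = 116,600·e^(−3.427).
e^(−3.427) ≈ 0.0324842474823, so P ≈ 3,787.6633.

€3,787.66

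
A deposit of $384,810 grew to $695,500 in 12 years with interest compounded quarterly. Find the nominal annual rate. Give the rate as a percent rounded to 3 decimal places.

4.963%

(1 + r/4)^48 = 695,500/384,810 = 1.80739.
1 + r/4 = 1.80739^(1/48) ≈ 1.012407, so r/4 ≈ 0.0124072.
r ≈ 4·0.0124072 = 4.96288%.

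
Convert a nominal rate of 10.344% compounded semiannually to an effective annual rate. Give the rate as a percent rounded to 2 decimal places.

One year is 2 periods at 0.05172 each: (1 + 0.05172)^2 ≈ 1.106115.
EAR = 1.106115 − 1 ≈ 10.61150%.

10.61%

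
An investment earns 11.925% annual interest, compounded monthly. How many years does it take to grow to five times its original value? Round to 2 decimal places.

13.56 years

(1 + 0.0099375)^(12t) = 5.
12t = ln 5 / ln(1 + 0.0099375) ≈ 1.6094/0.00988845 ≈ 162.7594.
t ≈ 13.5633.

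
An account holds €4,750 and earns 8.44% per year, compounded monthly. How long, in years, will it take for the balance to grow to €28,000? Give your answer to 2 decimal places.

(1 + 0.00703333)^(12t) = 28,000/4,750 = 5.8947.
12t·ln(1 + 0.00703333) = ln(5.8947); 12t = 1.7741/0.00700871 ≈ 253.1220.
t ≈ 21.0935 years.

21.09 years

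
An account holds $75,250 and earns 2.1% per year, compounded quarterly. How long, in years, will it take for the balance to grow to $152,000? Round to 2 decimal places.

33.57 years

We need (1 + 0.00525)^(4t) = 2.0199, so 4t = ln 2.0199 / ln 1.00525 ≈ 134.2683.
t ≈ 134.2683/4 = 33.5671 years.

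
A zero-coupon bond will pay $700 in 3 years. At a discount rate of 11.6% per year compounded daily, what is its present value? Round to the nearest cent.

Growth factor = (1 + 0.116/365)^1095 ≈ 1.41615395.
P = 700/1.41615395 ≈ 494.2965.

$494.30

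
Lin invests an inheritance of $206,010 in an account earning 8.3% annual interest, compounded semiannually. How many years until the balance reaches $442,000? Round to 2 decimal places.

9.39 years

(1 + 0.0415)^(2t) = 442,000/206,010 = 2.1455.
2t·ln(1 + 0.0415) = ln(2.1455); 2t = 0.76339/0.040662 ≈ 18.7739.
t ≈ 9.3870 years.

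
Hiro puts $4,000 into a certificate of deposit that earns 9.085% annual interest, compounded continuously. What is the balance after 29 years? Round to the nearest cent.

A = P·e^(rt) = 4,000·e^(0.09085·29) = 4,000·e^2.63465.
e^2.63465 ≈ 13.938433158, so A ≈ 55,753.7326.

$55,753.73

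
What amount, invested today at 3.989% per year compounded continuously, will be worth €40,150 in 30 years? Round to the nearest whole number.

€12,133

P = A·e^(−rt) = 40,150·e^(−1.1967).
e^(−1.1967) ≈ 0.30218979462, so P ≈ 12,132.9203.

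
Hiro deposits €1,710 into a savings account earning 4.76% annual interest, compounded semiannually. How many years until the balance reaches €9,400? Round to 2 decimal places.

36.23 years

We need (1 + 0.0238)^(2t) = 5.4971, so 2t = ln 5.4971 / ln 1.0238 ≈ 72.4545.
t ≈ 72.4545/2 = 36.2272 years.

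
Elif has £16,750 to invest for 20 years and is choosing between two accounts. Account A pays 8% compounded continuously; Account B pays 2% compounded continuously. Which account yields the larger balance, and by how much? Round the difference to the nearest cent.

Account A, by £57,975.23

Account A growth factor: e^(0.08·20) = e^1.6 ≈ 4.9530324244; balance ≈ 82,963.2931.
Account B growth factor: e^(0.02·20) = e^0.4 ≈ 1.4918246976; balance ≈ 24,988.0637.
Account A is larger by 57,975.2294.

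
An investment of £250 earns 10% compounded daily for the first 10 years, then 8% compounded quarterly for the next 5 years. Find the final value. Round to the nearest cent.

£1,009.67

After 10 years at 10%: 250 × 2.717909555 ≈ 679.4774.
Then 5 years at 8%: 679.4774 × 1.485947396 ≈ 1,009.6677.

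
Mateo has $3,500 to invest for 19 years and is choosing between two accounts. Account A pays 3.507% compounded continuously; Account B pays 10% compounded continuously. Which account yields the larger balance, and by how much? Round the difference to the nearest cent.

Account B, by $16,585.86

A: e^(0.03507·19) = e^0.66633 ≈ 1.947078414, so 3,500 × 1.947078414 ≈ 6,814.7745.
B: e^(0.1·19) = e^1.9 ≈ 6.6858944423, so 3,500 × 6.6858944423 ≈ 23,400.6305.
Difference ≈ 16,585.8561 in favor of B.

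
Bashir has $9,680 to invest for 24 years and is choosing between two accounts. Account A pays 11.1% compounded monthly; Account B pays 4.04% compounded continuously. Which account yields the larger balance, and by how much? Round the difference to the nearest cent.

Account A, by $111,726.59

A: (1 + 0.00925)^288 ≈ 14.1788930838, so 9,680 × 14.1788930838 ≈ 137,251.6851.
B: e^(0.0404·24) = e^0.9696 ≈ 2.6368894926, so 9,680 × 2.6368894926 ≈ 25,525.0903.
Difference ≈ 111,726.5948 in favor of A.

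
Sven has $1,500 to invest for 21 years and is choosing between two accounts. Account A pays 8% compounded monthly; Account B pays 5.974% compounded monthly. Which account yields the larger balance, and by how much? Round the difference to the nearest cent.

A: (1 + 0.08/12)^252 ≈ 5.335724971, so 1,500 × 5.335724971 ≈ 8,003.5875.
B: (1 + 0.05974/12)^252 ≈ 3.495329212, so 1,500 × 3.495329212 ≈ 5,242.9938.
Difference ≈ 2,760.5936 in favor of A.

Account A, by $2,760.59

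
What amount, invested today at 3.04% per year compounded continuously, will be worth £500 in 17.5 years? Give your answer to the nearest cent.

P = A·e^(−rt) = 500·e^(−0.532).
e^(−0.532) ≈ 0.587428936, so P ≈ 293.7145.

£293.71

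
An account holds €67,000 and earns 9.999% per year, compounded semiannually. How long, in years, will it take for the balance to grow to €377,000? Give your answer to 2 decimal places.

We need (1 + 0.049995)^(2t) = 5.6269, so 2t = ln 5.6269 / ln 1.049995 ≈ 35.4113.
t ≈ 35.4113/2 = 17.7056 years.

17.71 years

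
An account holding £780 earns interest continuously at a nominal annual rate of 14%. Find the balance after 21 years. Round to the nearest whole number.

£14,754

A = P·e^(rt) = 780·e^(0.14·21) = 780·e^2.94.
e^2.94 ≈ 18.915846312, so A ≈ 14,754.3601.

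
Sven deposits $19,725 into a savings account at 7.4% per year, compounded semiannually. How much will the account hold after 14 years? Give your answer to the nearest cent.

$54,553.45

Periodic rate = 7.4%/2 = 0.037; periods = 2·14 = 28.
A = 19,725·(1 + 0.037)^28 ≈ 19,725·2.7657006954 ≈ 54,553.4462.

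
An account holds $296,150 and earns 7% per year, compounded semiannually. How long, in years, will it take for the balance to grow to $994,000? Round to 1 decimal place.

We need (1 + 0.035)^(2t) = 3.3564, so 2t = ln 3.3564 / ln 1.035 ≈ 35.1983.
t ≈ 35.1983/2 = 17.5991 years.

17.6 years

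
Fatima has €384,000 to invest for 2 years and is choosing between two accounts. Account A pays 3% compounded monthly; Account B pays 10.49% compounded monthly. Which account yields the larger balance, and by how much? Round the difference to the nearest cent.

Account B, by €65,491.32

Account A growth factor: (1 + 0.0025)^24 ≈ 1.06175704426; balance ≈ 407,714.7050.
Account B growth factor: (1 + 0.1049/12)^24 ≈ 1.23230735253; balance ≈ 473,206.0234.
Account B is larger by 65,491.3184.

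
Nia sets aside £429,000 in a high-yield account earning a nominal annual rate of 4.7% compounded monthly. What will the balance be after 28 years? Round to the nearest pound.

£1,595,411

Growth factor = (1 + 0.047/12)^336 ≈ 3.718906014446.
A ≈ 429,000 × 3.718906014446 ≈ 1,595,410.6802.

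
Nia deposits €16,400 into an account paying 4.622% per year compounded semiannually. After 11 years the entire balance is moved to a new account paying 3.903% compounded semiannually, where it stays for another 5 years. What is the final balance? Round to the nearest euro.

€32,891

Phase 1: 16,400·(1 + 0.02311)^22 ≈ 27,110.3483.
Phase 2: 27,110.3483·(1 + 0.019515)^10 ≈ 32,890.5622.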